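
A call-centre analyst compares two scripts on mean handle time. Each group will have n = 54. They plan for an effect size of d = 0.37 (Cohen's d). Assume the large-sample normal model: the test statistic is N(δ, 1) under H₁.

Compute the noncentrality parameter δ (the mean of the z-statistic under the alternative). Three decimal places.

δ ≈ 1.923

The noncentrality parameter scales effect size by the design's sample-size factor: δ = d·√(n/2) = 0.37 × √(54/2) = 1.9226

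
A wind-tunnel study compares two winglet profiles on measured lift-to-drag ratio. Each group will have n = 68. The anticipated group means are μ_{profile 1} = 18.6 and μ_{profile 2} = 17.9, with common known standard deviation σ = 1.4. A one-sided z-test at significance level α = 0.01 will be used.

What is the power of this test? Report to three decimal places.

Standardized effect: d = |μ_{profile 1} − μ_{profile 2}| / σ = |18.6 − 17.9| / 1.4 = 0.5000
Noncentrality parameter: δ = d·√(n/2) = 0.5000 × √(68/2) = 2.9155
One-sided α = 0.01 → critical value z_{0.01} = 2.326.
Power = Φ(δ − 2.326) = Φ(0.589) = 0.7221.

Power ≈ 0.722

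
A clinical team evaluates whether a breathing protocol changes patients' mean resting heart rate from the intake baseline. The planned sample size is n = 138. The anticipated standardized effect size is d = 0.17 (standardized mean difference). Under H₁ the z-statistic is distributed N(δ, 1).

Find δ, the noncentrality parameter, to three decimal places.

δ ≈ 1.997

The noncentrality parameter scales effect size by the design's sample-size factor: δ = d·√n = 0.17 × √138 = 1.9970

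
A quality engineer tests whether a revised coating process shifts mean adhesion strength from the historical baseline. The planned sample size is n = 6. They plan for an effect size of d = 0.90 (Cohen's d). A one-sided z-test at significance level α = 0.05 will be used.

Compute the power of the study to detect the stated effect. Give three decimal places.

Noncentrality parameter: δ = d·√n = 0.90 × √6 = 2.2045
One-sided α = 0.05 → critical value z_{0.05} = 1.645.
Power = P(Z > 1.645 − δ) = Φ(0.560) = 0.7122.

Power ≈ 0.712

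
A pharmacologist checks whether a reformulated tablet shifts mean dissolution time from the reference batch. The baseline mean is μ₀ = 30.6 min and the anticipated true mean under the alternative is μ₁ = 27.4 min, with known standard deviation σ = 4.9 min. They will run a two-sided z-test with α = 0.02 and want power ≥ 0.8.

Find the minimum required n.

n = 24

Standardized effect: d = |μ₁ − μ₀| / σ = |27.4 − 30.6| / 4.9 = 0.6531
Set Φ(δ − 2.326) = 0.8; then δ − 2.326 = Φ⁻¹(0.8) = 0.842, giving δ = 3.168.
(Ignoring the negligible lower-tail rejection probability gives the usual closed-form inversion.)
δ = d·√n ⇒ n = (δ/d)² = (3.168 / 0.6531)² = 23.53.
Round up to the next whole unit.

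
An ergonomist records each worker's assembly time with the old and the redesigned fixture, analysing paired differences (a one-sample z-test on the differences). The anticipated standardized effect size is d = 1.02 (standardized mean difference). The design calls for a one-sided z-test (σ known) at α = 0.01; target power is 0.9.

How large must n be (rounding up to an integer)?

n = 13

For power 0.9 need Φ(δ − z_{0.01}) = 0.9, so δ = z_{0.01} + z_{0.10} = 2.326 + 1.282 = 3.608.
δ = d·√n ⇒ n = (δ/d)² = (3.608 / 1.02)² = 12.51.
Rounding up, n = 13.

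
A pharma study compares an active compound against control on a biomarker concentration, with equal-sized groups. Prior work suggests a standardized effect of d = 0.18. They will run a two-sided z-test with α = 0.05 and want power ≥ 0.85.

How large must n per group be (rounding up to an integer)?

Set Φ(δ − 1.960) = 0.85; then δ − 1.960 = Φ⁻¹(0.85) = 1.036, giving δ = 2.996.
(The Φ(−δ − z_{α/2}) term is vanishingly small for δ > 0 and is dropped in the standard sample-size formula.)
δ = d·√(n/2) ⇒ n = 2(δ/d)² = 2 × (2.996 / 0.18)² = 554.22.
Round up to the next whole unit.

n = 555 per group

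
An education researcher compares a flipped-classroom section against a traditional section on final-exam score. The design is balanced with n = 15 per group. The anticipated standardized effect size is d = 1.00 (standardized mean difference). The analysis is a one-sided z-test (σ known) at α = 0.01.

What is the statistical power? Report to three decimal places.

Power ≈ 0.660

Noncentrality parameter: δ = d·√(n/2) = 1.00 × √(15/2) = 2.7386
Critical value for a one-sided test at α = 0.01: z_α = 2.326.
Power = Φ(δ − 2.326) = Φ(0.412) = 0.6599.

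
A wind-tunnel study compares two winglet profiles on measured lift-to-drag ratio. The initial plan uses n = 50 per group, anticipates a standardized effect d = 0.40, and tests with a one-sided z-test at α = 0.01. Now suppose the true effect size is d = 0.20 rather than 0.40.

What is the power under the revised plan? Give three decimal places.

With d = 0.20: δ = d·√(n/2) = 0.20 × √(50/2) = 1.0000. Critical value z_{0.01} = 2.326.
Revised power = P(Z > 2.326 − δ) = Φ(-1.326) = 0.0924.

Power ≈ 0.092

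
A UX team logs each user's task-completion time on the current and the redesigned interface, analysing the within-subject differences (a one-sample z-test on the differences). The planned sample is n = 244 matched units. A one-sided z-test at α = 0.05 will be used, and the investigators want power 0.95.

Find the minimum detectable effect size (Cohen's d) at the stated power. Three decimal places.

d ≈ 0.211

Need Φ(δ − 1.645) = 0.95, so δ = 1.645 + 1.645 = 3.290.
δ = d·√n ⇒ d = δ/√n = 3.290/√244 = 0.2106.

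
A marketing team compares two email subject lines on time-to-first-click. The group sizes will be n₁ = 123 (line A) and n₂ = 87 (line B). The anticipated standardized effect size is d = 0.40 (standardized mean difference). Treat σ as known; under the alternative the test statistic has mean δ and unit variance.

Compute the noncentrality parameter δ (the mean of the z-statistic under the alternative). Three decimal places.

The noncentrality parameter scales effect size by the design's sample-size factor: δ = d / √(1/n₁ + 1/n₂) = 0.40 / √(1/123 + 1/87) = 2.8554

δ ≈ 2.855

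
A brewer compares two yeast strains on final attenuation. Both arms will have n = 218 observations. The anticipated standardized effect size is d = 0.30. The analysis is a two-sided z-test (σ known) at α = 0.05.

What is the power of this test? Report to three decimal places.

Power ≈ 0.879

Noncentrality parameter: δ = d·√(n/2) = 0.30 × √(218/2) = 3.1321
Two-sided α = 0.05 → critical value z_{0.025} = 1.960.
Power = Φ(δ − 1.960) + Φ(−δ − 1.960) = Φ(1.172) + Φ(-5.092) = 0.8794 + 0.0000 = 0.8794.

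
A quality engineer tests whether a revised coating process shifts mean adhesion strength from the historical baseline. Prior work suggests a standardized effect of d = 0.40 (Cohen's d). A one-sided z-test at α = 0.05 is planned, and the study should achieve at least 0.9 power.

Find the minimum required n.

n = 54

Set Φ(δ − 1.645) = 0.9; then δ − 1.645 = Φ⁻¹(0.9) = 1.282, giving δ = 2.926.
δ = d·√n ⇒ n = (δ/d)² = (2.926 / 0.40)² = 53.52.
Round up to the next whole unit.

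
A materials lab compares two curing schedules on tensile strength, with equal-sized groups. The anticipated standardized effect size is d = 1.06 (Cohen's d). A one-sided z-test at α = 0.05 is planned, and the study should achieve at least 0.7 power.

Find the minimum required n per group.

Set Φ(δ − 1.645) = 0.7; then δ − 1.645 = Φ⁻¹(0.7) = 0.524, giving δ = 2.169.
δ = d·√(n/2) ⇒ n = 2(δ/d)² = 2 × (2.169 / 1.06)² = 8.38.
Rounding up, n = 9 per group.

n = 9 per group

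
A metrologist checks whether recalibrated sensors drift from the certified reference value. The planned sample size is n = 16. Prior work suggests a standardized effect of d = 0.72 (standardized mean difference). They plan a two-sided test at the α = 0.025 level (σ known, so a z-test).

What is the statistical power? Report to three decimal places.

Power ≈ 0.738

Noncentrality parameter: λ = d·√n = 0.72 × √16 = 2.8800
Two-sided α = 0.025 → critical value z_{0.0125} = 2.241.
Power = Φ(λ − 2.241) + Φ(−λ − 2.241) = Φ(0.639) + Φ(-5.121) = 0.7385 + 0.0000 = 0.7385.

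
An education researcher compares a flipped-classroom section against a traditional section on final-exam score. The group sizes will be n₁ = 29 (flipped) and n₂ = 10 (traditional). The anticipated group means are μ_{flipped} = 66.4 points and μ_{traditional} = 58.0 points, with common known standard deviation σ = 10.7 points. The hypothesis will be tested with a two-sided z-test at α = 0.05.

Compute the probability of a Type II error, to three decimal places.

β ≈ 0.428

Standardized effect: d = |μ_{flipped} − μ_{traditional}| / σ = |66.4 − 58.0| / 10.7 = 0.7850
Noncentrality parameter: δ = d / √(1/n₁ + 1/n₂) = 0.7850 / √(1/29 + 1/10) = 2.1407
Critical value for a two-sided test at α = 0.05: z_{α/2} = 1.960.
Power = Φ(δ − 1.960) + Φ(−δ − 1.960) = Φ(0.181) + Φ(-4.101) = 0.5717 + 0.0000 = 0.5717.
Type II error: β = 1 − power = 1 − 0.5717 = 0.4283.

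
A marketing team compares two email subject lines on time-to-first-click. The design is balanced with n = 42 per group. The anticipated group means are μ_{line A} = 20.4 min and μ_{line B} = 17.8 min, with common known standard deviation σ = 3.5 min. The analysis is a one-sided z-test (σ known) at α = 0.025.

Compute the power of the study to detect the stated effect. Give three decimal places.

Power ≈ 0.926

Standardized effect: d = |μ_{line A} − μ_{line B}| / σ = |20.4 − 17.8| / 3.5 = 0.7429
Noncentrality parameter: δ = d·√(n/2) = 0.7429 × √(42/2) = 3.4042
Critical value for a one-sided test at α = 0.025: z_α = 1.960.
Power = Φ(δ − 1.960) = Φ(1.444) = 0.9257.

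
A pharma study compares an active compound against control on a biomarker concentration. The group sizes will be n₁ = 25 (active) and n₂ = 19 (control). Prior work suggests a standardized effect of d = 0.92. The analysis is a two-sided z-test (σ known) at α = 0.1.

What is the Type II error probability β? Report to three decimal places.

β ≈ 0.084

Noncentrality parameter: δ = d / √(1/n₁ + 1/n₂) = 0.92 / √(1/25 + 1/19) = 3.0228
Two-sided α = 0.1 → critical value z_{0.05} = 1.645.
Power = Φ(δ − 1.645) + Φ(−δ − 1.645) = Φ(1.378) + Φ(-4.668) = 0.9159 + 0.0000 = 0.9159.
Type II error: β = 1 − power = 1 − 0.9159 = 0.0841.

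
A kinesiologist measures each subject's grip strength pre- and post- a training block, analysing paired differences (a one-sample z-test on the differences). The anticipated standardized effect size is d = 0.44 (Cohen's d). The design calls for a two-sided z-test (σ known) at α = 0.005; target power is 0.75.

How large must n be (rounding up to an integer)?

Set Φ(δ − 2.807) = 0.75; then δ − 2.807 = Φ⁻¹(0.75) = 0.674, giving δ = 3.482.
(The Φ(−δ − z_{α/2}) term is vanishingly small for δ > 0 and is dropped in the standard sample-size formula.)
δ = d·√n ⇒ n = (δ/d)² = (3.482 / 0.44)² = 62.61.
Round up to the next whole unit.

n = 63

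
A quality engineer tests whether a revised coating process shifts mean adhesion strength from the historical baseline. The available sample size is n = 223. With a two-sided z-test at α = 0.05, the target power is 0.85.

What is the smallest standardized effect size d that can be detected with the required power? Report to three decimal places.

Required noncentrality: δ = z_{0.025} + z_{0.15} = 1.960 + 1.036 = 2.996.
(Lower-tail contribution to power is negligible for δ > 0.)
δ = d·√n ⇒ d = δ/√n = 2.996/√223 = 0.2007.

d ≈ 0.201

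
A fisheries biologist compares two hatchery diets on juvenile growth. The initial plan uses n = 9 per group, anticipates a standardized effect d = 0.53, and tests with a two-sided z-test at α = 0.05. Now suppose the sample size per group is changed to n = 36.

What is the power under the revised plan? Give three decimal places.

Power ≈ 0.614

With n = 36 per group: δ = d·√(n/2) = 0.53 × √(36/2) = 2.2486. Critical value z_{0.025} = 1.960.
Revised power = Φ(δ − 1.960) + Φ(−δ − 1.960) = Φ(0.289) + Φ(-4.209) = 0.6136 + 0.0000 = 0.6136.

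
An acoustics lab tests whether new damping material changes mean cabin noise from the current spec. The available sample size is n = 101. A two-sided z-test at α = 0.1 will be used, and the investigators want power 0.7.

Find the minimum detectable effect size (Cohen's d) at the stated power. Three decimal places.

Need Φ(δ − 1.645) = 0.7, so δ = 1.645 + 0.524 = 2.169.
(The second rejection-region term Φ(−δ − z_{α/2}) is negligible and dropped.)
δ = d·√n ⇒ d = δ/√n = 2.169/√101 = 0.2158.

d ≈ 0.216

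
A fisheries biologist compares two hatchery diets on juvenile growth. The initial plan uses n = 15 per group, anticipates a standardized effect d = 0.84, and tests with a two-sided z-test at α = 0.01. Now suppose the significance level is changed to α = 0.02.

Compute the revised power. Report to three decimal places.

Power ≈ 0.490

δ = d·√(n/2) = 0.84 × √(15/2) = 2.3004 (unchanged). New critical value: z_{0.01} = 2.326.
Revised power = Φ(δ − 2.326) + Φ(−δ − 2.326) = Φ(-0.026) + Φ(-4.627) = 0.4897 + 0.0000 = 0.4897.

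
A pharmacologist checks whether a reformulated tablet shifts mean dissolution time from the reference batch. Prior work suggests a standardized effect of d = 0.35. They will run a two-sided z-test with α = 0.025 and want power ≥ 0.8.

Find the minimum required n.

For power 0.8 need Φ(δ − z_{0.0125}) = 0.8, so δ = z_{0.0125} + z_{0.20} = 2.241 + 0.842 = 3.083.
(For δ > 0 the lower-tail rejection region contributes negligibly to power, so the one-term inversion is standard.)
δ = d·√n ⇒ n = (δ/d)² = (3.083 / 0.35)² = 77.59.
Round up to the next whole unit.

n = 78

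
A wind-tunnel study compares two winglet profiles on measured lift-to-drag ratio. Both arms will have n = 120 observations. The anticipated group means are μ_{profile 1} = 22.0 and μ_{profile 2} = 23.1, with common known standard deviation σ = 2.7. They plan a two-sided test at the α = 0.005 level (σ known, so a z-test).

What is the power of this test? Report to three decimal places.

Standardized effect: d = |μ_{profile 1} − μ_{profile 2}| / σ = |22.0 − 23.1| / 2.7 = 0.4074
Noncentrality parameter: λ = d·√(n/2) = 0.4074 × √(120/2) = 3.1558
Two-sided α = 0.005 → critical value z_{0.0025} = 2.807.
Power = Φ(λ − 2.807) + Φ(−λ − 2.807) = Φ(0.349) + Φ(-5.963) = 0.6364 + 0.0000 = 0.6364.

Power ≈ 0.636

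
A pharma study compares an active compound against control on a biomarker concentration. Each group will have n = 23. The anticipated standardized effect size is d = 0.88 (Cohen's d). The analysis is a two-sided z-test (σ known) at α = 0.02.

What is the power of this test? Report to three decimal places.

Noncentrality parameter: δ = d·√(n/2) = 0.88 × √(23/2) = 2.9842
Critical value for a two-sided test at α = 0.02: z_{α/2} = 2.326.
Power = Φ(δ − 2.326) + Φ(−δ − 2.326) = Φ(0.658) + Φ(-5.311) = 0.7447 + 0.0000 = 0.7447.

Power ≈ 0.745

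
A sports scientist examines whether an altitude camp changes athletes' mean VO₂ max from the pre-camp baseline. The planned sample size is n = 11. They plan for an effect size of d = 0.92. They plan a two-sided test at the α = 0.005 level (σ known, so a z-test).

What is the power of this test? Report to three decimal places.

Power ≈ 0.596

Noncentrality parameter: δ = d·√n = 0.92 × √11 = 3.0513
Critical value for a two-sided test at α = 0.005: z_{α/2} = 2.807.
Power = Φ(δ − 2.807) + Φ(−δ − 2.807) = Φ(0.244) + Φ(-5.858) = 0.5965 + 0.0000 = 0.5965.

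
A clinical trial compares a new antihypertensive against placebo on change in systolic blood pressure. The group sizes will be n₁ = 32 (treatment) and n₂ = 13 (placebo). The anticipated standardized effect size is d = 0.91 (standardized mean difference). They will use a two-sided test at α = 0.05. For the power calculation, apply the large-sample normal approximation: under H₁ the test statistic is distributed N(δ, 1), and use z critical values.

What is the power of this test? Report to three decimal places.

Noncentrality parameter: δ = d / √(1/n₁ + 1/n₂) = 0.91 / √(1/32 + 1/13) = 2.7668
Critical value for a two-sided test at α = 0.05: z_{α/2} = 1.960.
Power = Φ(δ − 1.960) + Φ(−δ − 1.960) = Φ(0.807) + Φ(-4.727) = 0.7901 + 0.0000 = 0.7901.

Power ≈ 0.790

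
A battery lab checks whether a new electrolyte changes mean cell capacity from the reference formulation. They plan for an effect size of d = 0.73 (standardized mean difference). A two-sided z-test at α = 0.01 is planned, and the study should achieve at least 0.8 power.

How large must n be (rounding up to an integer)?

n = 22

For power 0.8 need Φ(δ − z_{0.005}) = 0.8, so δ = z_{0.005} + z_{0.20} = 2.576 + 0.842 = 3.417.
(For δ > 0 the lower-tail rejection region contributes negligibly to power, so the one-term inversion is standard.)
δ = d·√n ⇒ n = (δ/d)² = (3.417 / 0.73)² = 21.92.
Rounding up, n = 22.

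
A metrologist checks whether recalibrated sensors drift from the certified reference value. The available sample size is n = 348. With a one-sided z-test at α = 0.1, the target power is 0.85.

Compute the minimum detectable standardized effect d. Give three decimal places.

d ≈ 0.124

Need Φ(δ − 1.282) = 0.85, so δ = 1.282 + 1.036 = 2.318.
δ = d·√n ⇒ d = δ/√n = 2.318/√348 = 0.1243.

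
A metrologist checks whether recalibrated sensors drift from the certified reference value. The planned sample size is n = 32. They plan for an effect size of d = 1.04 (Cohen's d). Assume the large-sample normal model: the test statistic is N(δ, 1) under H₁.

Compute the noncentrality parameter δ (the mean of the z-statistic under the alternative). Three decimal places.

δ = d·√n = 1.04 × √32 = 5.8831

δ ≈ 5.883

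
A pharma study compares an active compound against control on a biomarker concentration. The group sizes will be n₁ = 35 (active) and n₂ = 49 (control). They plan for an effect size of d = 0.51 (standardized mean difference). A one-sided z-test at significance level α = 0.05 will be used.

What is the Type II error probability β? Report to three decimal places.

Noncentrality parameter: δ = d / √(1/n₁ + 1/n₂) = 0.51 / √(1/35 + 1/49) = 2.3044
One-sided α = 0.05 → critical value z_{0.05} = 1.645.
Power = Φ(δ − 1.645) = Φ(0.660) = 0.7452.
Type II error: β = 1 − power = 1 − 0.7452 = 0.2548.

β ≈ 0.255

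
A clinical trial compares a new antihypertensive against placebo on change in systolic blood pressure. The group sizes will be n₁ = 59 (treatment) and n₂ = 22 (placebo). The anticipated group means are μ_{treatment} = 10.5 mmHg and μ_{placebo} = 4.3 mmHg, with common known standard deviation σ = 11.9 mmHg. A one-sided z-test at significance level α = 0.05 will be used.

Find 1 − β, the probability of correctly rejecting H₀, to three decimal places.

Standardized effect: d = |μ_{treatment} − μ_{placebo}| / σ = |10.5 − 4.3| / 11.9 = 0.5210
Noncentrality parameter: δ = d / √(1/n₁ + 1/n₂) = 0.5210 / √(1/59 + 1/22) = 2.0856
One-sided α = 0.05 → critical value z_{0.05} = 1.645.
Power = P(Z > 1.645 − δ) = Φ(0.441) = 0.6703.

Power ≈ 0.670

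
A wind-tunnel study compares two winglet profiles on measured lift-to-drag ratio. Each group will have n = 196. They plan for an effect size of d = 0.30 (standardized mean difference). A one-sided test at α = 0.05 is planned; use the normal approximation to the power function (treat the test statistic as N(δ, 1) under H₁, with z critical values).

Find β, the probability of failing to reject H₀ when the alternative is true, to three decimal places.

β ≈ 0.093

Noncentrality parameter: δ = d·√(n/2) = 0.30 × √(196/2) = 2.9698
One-sided α = 0.05 → critical value z_{0.05} = 1.645.
Power = P(Z > 1.645 − δ) = Φ(1.325) = 0.9074.
Type II error: β = 1 − power = 1 − 0.9074 = 0.0926.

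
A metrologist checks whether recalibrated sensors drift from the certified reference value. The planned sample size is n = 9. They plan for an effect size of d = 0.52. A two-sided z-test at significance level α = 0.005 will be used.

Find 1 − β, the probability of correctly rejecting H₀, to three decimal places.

Noncentrality parameter: δ = d·√n = 0.52 × √9 = 1.5600
Two-sided α = 0.005 → critical value z_{0.0025} = 2.807.
Power = Φ(δ − 2.807) + Φ(−δ − 2.807) = Φ(-1.247) + Φ(-4.367) = 0.1062 + 0.0000 = 0.1062.

Power ≈ 0.106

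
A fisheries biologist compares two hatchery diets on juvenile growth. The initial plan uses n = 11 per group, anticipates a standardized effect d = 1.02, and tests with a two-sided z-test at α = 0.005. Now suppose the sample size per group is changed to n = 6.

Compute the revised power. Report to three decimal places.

With n = 6 per group: δ = d·√(n/2) = 1.02 × √(6/2) = 1.7667. Critical value z_{0.0025} = 2.807.
Revised power = Φ(δ − 2.807) + Φ(−δ − 2.807) = Φ(-1.040) + Φ(-4.574) = 0.1491 + 0.0000 = 0.1491.

Power ≈ 0.149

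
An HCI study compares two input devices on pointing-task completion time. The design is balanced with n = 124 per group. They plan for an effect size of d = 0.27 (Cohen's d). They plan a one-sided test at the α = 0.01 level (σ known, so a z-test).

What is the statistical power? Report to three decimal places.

Noncentrality parameter: δ = d·√(n/2) = 0.27 × √(124/2) = 2.1260
One-sided α = 0.01 → critical value z_{0.01} = 2.326.
Power = P(Z > 2.326 − δ) = Φ(-0.200) = 0.4206.

Power ≈ 0.421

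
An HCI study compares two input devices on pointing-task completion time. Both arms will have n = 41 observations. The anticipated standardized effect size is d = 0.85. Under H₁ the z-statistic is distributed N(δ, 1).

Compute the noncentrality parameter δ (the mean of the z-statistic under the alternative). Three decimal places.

δ ≈ 3.849

The noncentrality parameter scales effect size by the design's sample-size factor: δ = d·√(n/2) = 0.85 × √(41/2) = 3.8485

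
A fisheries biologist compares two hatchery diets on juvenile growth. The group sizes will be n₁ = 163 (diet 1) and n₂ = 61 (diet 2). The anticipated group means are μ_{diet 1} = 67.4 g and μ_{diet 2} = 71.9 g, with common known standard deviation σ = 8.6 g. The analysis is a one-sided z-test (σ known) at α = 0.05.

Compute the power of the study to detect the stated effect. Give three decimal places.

Power ≈ 0.967

Standardized effect: d = |μ_{diet 1} − μ_{diet 2}| / σ = |67.4 − 71.9| / 8.6 = 0.5233
Noncentrality parameter: δ = d / √(1/n₁ + 1/n₂) = 0.5233 / √(1/163 + 1/61) = 3.4862
Critical value for a one-sided test at α = 0.05: z_α = 1.645.
Power = P(Z > 1.645 − δ) = Φ(1.841) = 0.9672.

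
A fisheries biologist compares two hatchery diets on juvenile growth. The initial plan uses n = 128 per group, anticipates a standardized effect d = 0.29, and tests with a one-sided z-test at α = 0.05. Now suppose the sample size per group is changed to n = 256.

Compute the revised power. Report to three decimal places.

With n = 256 per group: δ = d·√(n/2) = 0.29 × √(256/2) = 3.2810. Critical value z_{0.05} = 1.645.
Revised power = P(Z > 1.645 − δ) = Φ(1.636) = 0.9491.

Power ≈ 0.949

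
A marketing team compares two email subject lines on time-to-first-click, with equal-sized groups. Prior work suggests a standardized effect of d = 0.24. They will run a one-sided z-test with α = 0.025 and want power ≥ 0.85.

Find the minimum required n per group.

n = 312 per group

For power 0.85 need Φ(δ − z_{0.025}) = 0.85, so δ = z_{0.025} + z_{0.15} = 1.960 + 1.036 = 2.996.
δ = d·√(n/2) ⇒ n = 2(δ/d)² = 2 × (2.996 / 0.24)² = 311.75.
Round up to the next whole unit.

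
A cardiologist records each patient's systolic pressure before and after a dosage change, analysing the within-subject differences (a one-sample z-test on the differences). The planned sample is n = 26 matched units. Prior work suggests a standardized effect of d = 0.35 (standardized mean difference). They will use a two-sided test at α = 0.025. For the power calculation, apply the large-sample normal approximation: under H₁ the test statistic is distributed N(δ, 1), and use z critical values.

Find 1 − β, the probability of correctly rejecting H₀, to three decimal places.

Noncentrality parameter: δ = d·√n = 0.35 × √26 = 1.7847
Two-sided α = 0.025 → critical value z_{0.0125} = 2.241.
Power = Φ(δ − 2.241) + Φ(−δ − 2.241) = Φ(-0.457) + Φ(-4.026) = 0.3239 + 0.0000 = 0.3240.

Power ≈ 0.324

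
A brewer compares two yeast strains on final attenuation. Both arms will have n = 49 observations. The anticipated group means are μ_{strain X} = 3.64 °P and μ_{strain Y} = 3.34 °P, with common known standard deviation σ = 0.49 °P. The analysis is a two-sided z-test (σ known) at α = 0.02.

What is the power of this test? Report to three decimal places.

Power ≈ 0.759

Standardized effect: d = |μ_{strain X} − μ_{strain Y}| / σ = |3.64 − 3.34| / 0.49 = 0.6122
Noncentrality parameter: δ = d·√(n/2) = 0.6122 × √(49/2) = 3.0305
Two-sided α = 0.02 → critical value z_{0.01} = 2.326.
Power = Φ(δ − 2.326) + Φ(−δ − 2.326) = Φ(0.704) + Φ(-5.357) = 0.7593 + 0.0000 = 0.7593.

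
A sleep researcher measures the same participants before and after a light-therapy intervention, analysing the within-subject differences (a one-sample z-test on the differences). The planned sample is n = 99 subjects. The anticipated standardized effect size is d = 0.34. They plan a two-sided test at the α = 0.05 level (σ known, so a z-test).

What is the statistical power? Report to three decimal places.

Noncentrality parameter: δ = d·√n = 0.34 × √99 = 3.3830
Two-sided α = 0.05 → critical value z_{0.025} = 1.960.
Power = Φ(δ − 1.960) + Φ(−δ − 1.960) = Φ(1.423) + Φ(-5.343) = 0.9226 + 0.0000 = 0.9226.

Power ≈ 0.923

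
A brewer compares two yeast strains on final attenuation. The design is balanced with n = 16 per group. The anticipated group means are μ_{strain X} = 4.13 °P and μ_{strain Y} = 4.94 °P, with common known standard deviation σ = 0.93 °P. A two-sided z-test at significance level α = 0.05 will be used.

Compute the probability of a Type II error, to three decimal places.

β ≈ 0.307

Standardized effect: d = |μ_{strain X} − μ_{strain Y}| / σ = |4.13 − 4.94| / 0.93 = 0.8710
Noncentrality parameter: δ = d·√(n/2) = 0.8710 × √(16/2) = 2.4635
Critical value for a two-sided test at α = 0.05: z_{α/2} = 1.960.
Power = Φ(δ − 1.960) + Φ(−δ − 1.960) = Φ(0.504) + Φ(-4.423) = 0.6927 + 0.0000 = 0.6927.
Type II error: β = 1 − power = 1 − 0.6927 = 0.3073.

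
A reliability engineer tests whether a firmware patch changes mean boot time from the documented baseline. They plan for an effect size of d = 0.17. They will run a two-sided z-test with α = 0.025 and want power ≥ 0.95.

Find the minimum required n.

n = 523

For power 0.95 need Φ(δ − z_{0.0125}) = 0.95, so δ = z_{0.0125} + z_{0.05} = 2.241 + 1.645 = 3.886.
(The Φ(−δ − z_{α/2}) term is vanishingly small for δ > 0 and is dropped in the standard sample-size formula.)
δ = d·√n ⇒ n = (δ/d)² = (3.886 / 0.17)² = 522.59.
Round up to the next whole unit.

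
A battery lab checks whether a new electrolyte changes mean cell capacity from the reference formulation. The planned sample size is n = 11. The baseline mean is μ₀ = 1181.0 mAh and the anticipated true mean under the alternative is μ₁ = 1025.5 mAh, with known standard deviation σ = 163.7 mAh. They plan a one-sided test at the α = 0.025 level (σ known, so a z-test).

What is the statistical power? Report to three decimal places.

Standardized effect: d = |μ₁ − μ₀| / σ = |1025.5 − 1181.0| / 163.7 = 0.9499
Noncentrality parameter: δ = d·√n = 0.9499 × √11 = 3.1505
Critical value for a one-sided test at α = 0.025: z_α = 1.960.
Power = P(Z > 1.960 − δ) = Φ(1.191) = 0.8831.

Power ≈ 0.883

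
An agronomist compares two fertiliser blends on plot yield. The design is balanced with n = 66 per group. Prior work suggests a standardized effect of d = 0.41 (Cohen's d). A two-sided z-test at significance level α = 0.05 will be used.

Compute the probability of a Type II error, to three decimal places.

β ≈ 0.346

Noncentrality parameter: λ = d·√(n/2) = 0.41 × √(66/2) = 2.3553
Two-sided α = 0.05 → critical value z_{0.025} = 1.960.
Power = Φ(λ − 1.960) + Φ(−λ − 1.960) = Φ(0.395) + Φ(-4.315) = 0.6537 + 0.0000 = 0.6537.
Type II error: β = 1 − power = 1 − 0.6537 = 0.3463.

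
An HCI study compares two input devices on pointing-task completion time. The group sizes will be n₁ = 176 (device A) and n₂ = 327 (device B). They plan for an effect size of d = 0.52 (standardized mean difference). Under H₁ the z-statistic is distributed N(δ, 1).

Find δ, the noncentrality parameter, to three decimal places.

δ ≈ 5.562

The noncentrality parameter scales effect size by the design's sample-size factor: δ = d / √(1/n₁ + 1/n₂) = 0.52 / √(1/176 + 1/327) = 5.5622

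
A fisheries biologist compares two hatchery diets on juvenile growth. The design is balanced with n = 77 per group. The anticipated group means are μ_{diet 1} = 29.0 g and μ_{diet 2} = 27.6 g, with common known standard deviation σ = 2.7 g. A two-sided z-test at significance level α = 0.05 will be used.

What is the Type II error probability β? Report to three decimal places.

β ≈ 0.104

Standardized effect: d = |μ_{diet 1} − μ_{diet 2}| / σ = |29.0 − 27.6| / 2.7 = 0.5185
Noncentrality parameter: λ = d·√(n/2) = 0.5185 × √(77/2) = 3.2173
Two-sided α = 0.05 → critical value z_{0.025} = 1.960.
Power = Φ(λ − 1.960) + Φ(−λ − 1.960) = Φ(1.257) + Φ(-5.177) = 0.8957 + 0.0000 = 0.8957.
Type II error: β = 1 − power = 1 − 0.8957 = 0.1043.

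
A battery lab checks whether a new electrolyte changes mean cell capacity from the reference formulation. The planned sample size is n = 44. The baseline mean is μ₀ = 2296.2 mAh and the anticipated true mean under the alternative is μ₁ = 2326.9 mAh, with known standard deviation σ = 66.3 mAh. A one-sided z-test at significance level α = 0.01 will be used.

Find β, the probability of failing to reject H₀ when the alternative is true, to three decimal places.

β ≈ 0.228

Standardized effect: d = |μ₁ − μ₀| / σ = |2326.9 − 2296.2| / 66.3 = 0.4630
Noncentrality parameter: δ = d·√n = 0.4630 × √44 = 3.0715
One-sided α = 0.01 → critical value z_{0.01} = 2.326.
Power = P(Z > 2.326 − δ) = Φ(0.745) = 0.7719.
Type II error: β = 1 − power = 1 − 0.7719 = 0.2281.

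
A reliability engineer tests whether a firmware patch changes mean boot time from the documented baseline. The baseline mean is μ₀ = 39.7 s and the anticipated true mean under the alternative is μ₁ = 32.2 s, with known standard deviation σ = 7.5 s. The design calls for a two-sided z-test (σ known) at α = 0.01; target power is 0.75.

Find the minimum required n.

Standardized effect: d = |μ₁ − μ₀| / σ = |32.2 − 39.7| / 7.5 = 1.0000
Set Φ(δ − 2.576) = 0.75; then δ − 2.576 = Φ⁻¹(0.75) = 0.674, giving δ = 3.250.
(The Φ(−δ − z_{α/2}) term is vanishingly small for δ > 0 and is dropped in the standard sample-size formula.)
δ = d·√n ⇒ n = (δ/d)² = (3.250 / 1.0000)² = 10.56.
Round up to the next whole unit.

n = 11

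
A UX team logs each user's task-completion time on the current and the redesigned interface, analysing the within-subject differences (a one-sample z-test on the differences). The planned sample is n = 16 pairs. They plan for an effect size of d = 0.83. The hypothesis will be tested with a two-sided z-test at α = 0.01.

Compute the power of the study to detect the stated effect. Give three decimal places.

Power ≈ 0.772

Noncentrality parameter: δ = d·√n = 0.83 × √16 = 3.3200
Two-sided α = 0.01 → critical value z_{0.005} = 2.576.
Power = Φ(δ − 2.576) + Φ(−δ − 2.576) = Φ(0.744) + Φ(-5.896) = 0.7716 + 0.0000 = 0.7716.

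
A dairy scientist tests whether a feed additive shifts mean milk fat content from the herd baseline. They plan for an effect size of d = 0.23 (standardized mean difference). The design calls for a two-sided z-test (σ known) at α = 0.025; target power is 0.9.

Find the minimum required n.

n = 235

Set Φ(δ − 2.241) = 0.9; then δ − 2.241 = Φ⁻¹(0.9) = 1.282, giving δ = 3.523.
(The Φ(−δ − z_{α/2}) term is vanishingly small for δ > 0 and is dropped in the standard sample-size formula.)
δ = d·√n ⇒ n = (δ/d)² = (3.523 / 0.23)² = 234.62.
Rounding up, n = 235.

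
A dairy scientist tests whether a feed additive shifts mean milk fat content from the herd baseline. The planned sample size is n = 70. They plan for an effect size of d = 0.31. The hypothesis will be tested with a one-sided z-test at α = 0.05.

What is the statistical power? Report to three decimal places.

Noncentrality parameter: λ = d·√n = 0.31 × √70 = 2.5936
One-sided α = 0.05 → critical value z_{0.05} = 1.645.
Power = P(Z > 1.645 − λ) = Φ(0.949) = 0.8286.

Power ≈ 0.829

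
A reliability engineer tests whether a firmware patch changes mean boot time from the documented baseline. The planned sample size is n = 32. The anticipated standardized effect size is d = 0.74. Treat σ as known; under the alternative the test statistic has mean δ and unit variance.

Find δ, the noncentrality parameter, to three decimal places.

δ ≈ 4.186

δ = d·√n = 0.74 × √32 = 4.1861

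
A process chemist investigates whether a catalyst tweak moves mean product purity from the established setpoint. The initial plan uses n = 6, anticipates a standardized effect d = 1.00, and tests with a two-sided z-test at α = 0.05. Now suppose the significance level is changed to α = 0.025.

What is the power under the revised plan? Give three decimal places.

Power ≈ 0.582

δ = d·√n = 1.00 × √6 = 2.4495 (unchanged). New critical value: z_{0.0125} = 2.241.
Revised power = Φ(δ − 2.241) + Φ(−δ − 2.241) = Φ(0.208) + Φ(-4.691) = 0.5824 + 0.0000 = 0.5824.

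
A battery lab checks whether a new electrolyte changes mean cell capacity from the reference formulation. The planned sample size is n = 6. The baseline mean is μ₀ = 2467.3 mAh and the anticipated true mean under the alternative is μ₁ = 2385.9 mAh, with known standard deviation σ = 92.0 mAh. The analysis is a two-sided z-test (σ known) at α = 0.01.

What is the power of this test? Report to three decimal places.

Power ≈ 0.341

Standardized effect: d = |μ₁ − μ₀| / σ = |2385.9 − 2467.3| / 92.0 = 0.8848
Noncentrality parameter: δ = d·√n = 0.8848 × √6 = 2.1673
Two-sided α = 0.01 → critical value z_{0.005} = 2.576.
Power = Φ(δ − 2.576) + Φ(−δ − 2.576) = Φ(-0.409) + Φ(-4.743) = 0.3414 + 0.0000 = 0.3414.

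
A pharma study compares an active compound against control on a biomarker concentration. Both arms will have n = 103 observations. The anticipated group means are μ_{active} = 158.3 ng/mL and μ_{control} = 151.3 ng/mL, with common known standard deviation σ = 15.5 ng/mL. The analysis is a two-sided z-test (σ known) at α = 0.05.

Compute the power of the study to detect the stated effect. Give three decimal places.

Power ≈ 0.900

Standardized effect: d = |μ_{active} − μ_{control}| / σ = |158.3 − 151.3| / 15.5 = 0.4516
Noncentrality parameter: δ = d·√(n/2) = 0.4516 × √(103/2) = 3.2409
Two-sided α = 0.05 → critical value z_{0.025} = 1.960.
Power = Φ(δ − 1.960) + Φ(−δ − 1.960) = Φ(1.281) + Φ(-5.201) = 0.8999 + 0.0000 = 0.8999.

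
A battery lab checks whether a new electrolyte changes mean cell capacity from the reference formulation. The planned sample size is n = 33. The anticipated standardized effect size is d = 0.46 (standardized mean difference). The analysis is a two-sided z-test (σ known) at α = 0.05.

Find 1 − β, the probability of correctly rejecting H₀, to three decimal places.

Noncentrality parameter: δ = d·√n = 0.46 × √33 = 2.6425
Two-sided α = 0.05 → critical value z_{0.025} = 1.960.
Power = Φ(δ − 1.960) + Φ(−δ − 1.960) = Φ(0.683) + Φ(-4.602) = 0.7525 + 0.0000 = 0.7526.

Power ≈ 0.753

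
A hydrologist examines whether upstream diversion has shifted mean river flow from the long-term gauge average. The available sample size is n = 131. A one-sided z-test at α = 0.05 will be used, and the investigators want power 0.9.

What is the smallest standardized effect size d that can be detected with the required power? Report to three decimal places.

d ≈ 0.256

Need Φ(δ − 1.645) = 0.9, so δ = 1.645 + 1.282 = 2.926.
δ = d·√n ⇒ d = δ/√n = 2.926/√131 = 0.2557.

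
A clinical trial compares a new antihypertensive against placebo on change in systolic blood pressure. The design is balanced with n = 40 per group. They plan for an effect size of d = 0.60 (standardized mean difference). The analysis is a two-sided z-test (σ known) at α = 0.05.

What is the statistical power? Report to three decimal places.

Power ≈ 0.765

Noncentrality parameter: δ = d·√(n/2) = 0.60 × √(40/2) = 2.6833
Two-sided α = 0.05 → critical value z_{0.025} = 1.960.
Power = Φ(δ − 1.960) + Φ(−δ − 1.960) = Φ(0.723) + Φ(-4.643) = 0.7653 + 0.0000 = 0.7653.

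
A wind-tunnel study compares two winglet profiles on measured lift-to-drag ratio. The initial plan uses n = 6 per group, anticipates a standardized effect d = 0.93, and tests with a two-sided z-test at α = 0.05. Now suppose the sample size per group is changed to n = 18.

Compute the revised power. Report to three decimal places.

Power ≈ 0.797

With n = 18 per group: δ = d·√(n/2) = 0.93 × √(18/2) = 2.7900. Critical value z_{0.025} = 1.960.
Revised power = Φ(δ − 1.960) + Φ(−δ − 1.960) = Φ(0.830) + Φ(-4.750) = 0.7967 + 0.0000 = 0.7967.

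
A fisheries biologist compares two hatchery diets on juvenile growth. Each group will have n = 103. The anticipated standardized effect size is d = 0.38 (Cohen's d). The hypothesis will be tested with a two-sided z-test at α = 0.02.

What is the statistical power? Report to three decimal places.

Noncentrality parameter: λ = d·√(n/2) = 0.38 × √(103/2) = 2.7270
Critical value for a two-sided test at α = 0.02: z_{α/2} = 2.326.
Power = Φ(λ − 2.326) + Φ(−λ − 2.326) = Φ(0.401) + Φ(-5.053) = 0.6557 + 0.0000 = 0.6557.

Power ≈ 0.656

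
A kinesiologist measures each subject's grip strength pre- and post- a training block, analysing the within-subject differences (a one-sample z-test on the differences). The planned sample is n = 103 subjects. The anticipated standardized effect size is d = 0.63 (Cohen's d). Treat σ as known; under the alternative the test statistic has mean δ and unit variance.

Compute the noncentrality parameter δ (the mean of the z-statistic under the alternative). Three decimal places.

δ ≈ 6.394

The noncentrality parameter scales effect size by the design's sample-size factor: δ = d·√n = 0.63 × √103 = 6.3938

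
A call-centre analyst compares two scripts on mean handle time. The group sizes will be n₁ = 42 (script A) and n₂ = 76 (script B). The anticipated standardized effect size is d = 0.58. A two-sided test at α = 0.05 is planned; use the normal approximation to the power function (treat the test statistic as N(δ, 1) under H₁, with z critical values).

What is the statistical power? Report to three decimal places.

Power ≈ 0.855

Noncentrality parameter: δ = d / √(1/n₁ + 1/n₂) = 0.58 / √(1/42 + 1/76) = 3.0166
Critical value for a two-sided test at α = 0.05: z_{α/2} = 1.960.
Power = Φ(δ − 1.960) + Φ(−δ − 1.960) = Φ(1.057) + Φ(-4.977) = 0.8547 + 0.0000 = 0.8547.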